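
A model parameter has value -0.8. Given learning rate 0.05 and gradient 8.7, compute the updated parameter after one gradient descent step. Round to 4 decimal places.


w_new = w_old - lr * gradient
= -0.8 - 0.05 * 8.7
= -0.8 - (0.435)
= -1.2350

-1.2350


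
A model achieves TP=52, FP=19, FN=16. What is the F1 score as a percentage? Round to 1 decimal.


Precision = TP / (TP + FP) = 52 / 71 = 0.7324
Recall = TP / (TP + FN) = 52 / 68 = 0.7647
F1 = 2 * P * R / (P + R)
= 2 * 0.7324 * 0.7647 / (0.7324 + 0.7647)
= 1.1201 / 1.4971
= 0.7482
As percentage: 74.8%

74.8


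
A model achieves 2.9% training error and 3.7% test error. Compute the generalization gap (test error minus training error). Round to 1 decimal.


Generalization gap = test_error - train_error
= 3.7 - 2.9
= 0.8%
A small gap suggests good generalization.

0.8


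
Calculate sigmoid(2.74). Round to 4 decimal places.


sigmoid(z) = 1 / (1 + exp(-z))
exp(-(2.74)) = exp(-2.74) = 0.0646
1 + 0.0646 = 1.0646
1 / 1.0646 = 0.9393

0.9393


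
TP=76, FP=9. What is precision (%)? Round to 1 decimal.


Precision = TP / (TP + FP) * 100
= 76 / (76 + 9)
= 76 / 85
= 0.8941
= 89.4%

89.4


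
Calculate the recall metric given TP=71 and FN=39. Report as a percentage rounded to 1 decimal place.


Recall = TP / (TP + FN) * 100
= 71 / (71 + 39)
= 71 / 110
= 0.6455
= 64.5%

64.5


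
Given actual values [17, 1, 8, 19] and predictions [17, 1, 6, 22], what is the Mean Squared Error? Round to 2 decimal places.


Differences: [0, 0, 2, -3]
Squared errors: [0, 0, 4, 9]
Sum of squared errors = 13
MSE = 13 / 4 = 3.25

3.25


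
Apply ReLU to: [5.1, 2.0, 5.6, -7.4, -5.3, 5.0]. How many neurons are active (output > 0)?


ReLU(x) = max(0, x) for each element:
ReLU(5.1) = 5.1
ReLU(2.0) = 2.0
ReLU(5.6) = 5.6
ReLU(-7.4) = 0
ReLU(-5.3) = 0
ReLU(5.0) = 5.0
Active neurons (>0): 4

4


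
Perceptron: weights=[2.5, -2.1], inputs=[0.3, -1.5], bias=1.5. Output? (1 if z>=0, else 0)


z = w . x + b
= 2.5*0.3 + -2.1*-1.5 + 1.5
= 0.75 + 3.15 + 1.5
= 3.9 + 1.5
= 5.4
Since z = 5.4 >= 0, output = 1

1


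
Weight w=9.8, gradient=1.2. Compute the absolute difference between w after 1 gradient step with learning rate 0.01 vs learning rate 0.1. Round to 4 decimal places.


With lr=0.01: w_new = 9.8 - 0.01 * 1.2 = 9.788
With lr=0.1: w_new = 9.8 - 0.1 * 1.2 = 9.68
Absolute difference = |9.788 - 9.68|
= 0.1080

0.1080


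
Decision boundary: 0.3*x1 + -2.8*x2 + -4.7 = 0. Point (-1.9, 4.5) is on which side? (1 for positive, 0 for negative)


Compute 0.3 * -1.9 + -2.8 * 4.5 + -4.7
= -0.57 + -12.6 + -4.7
= -17.87
Since -17.87 < 0, the point is on the negative side.

0


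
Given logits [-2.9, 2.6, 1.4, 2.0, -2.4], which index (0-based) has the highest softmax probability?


Softmax is a monotonic transformation, so it preserves the argmax.
We need to find the index of the maximum logit.
Index 0: -2.9
Index 1: 2.6
Index 2: 1.4
Index 3: 2.0
Index 4: -2.4
Maximum logit = 2.6 at index 1

1


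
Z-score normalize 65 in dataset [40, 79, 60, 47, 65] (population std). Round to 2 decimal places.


Mean = (40 + 79 + 60 + 47 + 65) / 5 = 58.2
Variance = sum((x_i - mean)^2) / n = 187.76
Std = sqrt(187.76) = 13.7026
Z = (x - mean) / std
= (65 - 58.2) / 13.7026
= 6.8 / 13.7026
= 0.50

0.50


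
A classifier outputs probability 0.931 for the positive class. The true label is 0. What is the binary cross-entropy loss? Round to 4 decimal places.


For y=0: Loss = -log(1-p)
= -log(1 - 0.931)
= -log(0.069)
= -(-2.6736)
= 2.6736

2.6736


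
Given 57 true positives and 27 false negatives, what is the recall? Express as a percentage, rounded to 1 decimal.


Recall = TP / (TP + FN) * 100
= 57 / (57 + 27)
= 57 / 84
= 0.6786
= 67.9%

67.9


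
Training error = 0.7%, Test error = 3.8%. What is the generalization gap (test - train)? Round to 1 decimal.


Generalization gap = test_error - train_error
= 3.8 - 0.7
= 3.1%
A moderate gap.

3.1


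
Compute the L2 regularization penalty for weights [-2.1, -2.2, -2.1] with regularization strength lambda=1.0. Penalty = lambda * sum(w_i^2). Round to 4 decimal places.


Squaring each weight:
(-2.1)^2 = 4.41
(-2.2)^2 = 4.84
(-2.1)^2 = 4.41
Sum of squares = 13.66
Penalty = 1.0 * 13.66 = 13.6600

13.6600


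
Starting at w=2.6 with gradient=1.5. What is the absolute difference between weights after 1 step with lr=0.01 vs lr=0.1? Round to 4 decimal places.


With lr=0.01: w_new = 2.6 - 0.01 * 1.5 = 2.585
With lr=0.1: w_new = 2.6 - 0.1 * 1.5 = 2.45
Absolute difference = |2.585 - 2.45|
= 0.1350

0.1350


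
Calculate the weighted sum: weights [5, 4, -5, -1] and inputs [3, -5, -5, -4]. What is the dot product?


Element-wise products:
5 * 3 = 15
4 * -5 = -20
-5 * -5 = 25
-1 * -4 = 4
Sum = 15 + -20 + 25 + 4
= 24

24


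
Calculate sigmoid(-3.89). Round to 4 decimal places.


sigmoid(z) = 1 / (1 + exp(-z))
exp(-(-3.89)) = exp(3.89) = 48.9109
1 + 48.9109 = 49.9109
1 / 49.9109 = 0.0200

0.0200


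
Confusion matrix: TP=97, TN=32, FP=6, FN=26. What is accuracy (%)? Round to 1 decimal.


Accuracy = (TP + TN) / (TP + TN + FP + FN) * 100
= (97 + 32) / (97 + 32 + 6 + 26)
= 129 / 161
= 0.8012
= 80.1%

80.1


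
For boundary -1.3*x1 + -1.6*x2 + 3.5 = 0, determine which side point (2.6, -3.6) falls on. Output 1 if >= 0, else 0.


Compute -1.3 * 2.6 + -1.6 * -3.6 + 3.5
= -3.38 + 5.76 + 3.5
= 5.88
Since 5.88 >= 0, the point is on the positive side.

1


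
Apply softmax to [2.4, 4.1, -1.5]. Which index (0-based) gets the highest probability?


Softmax is a monotonic transformation, so it preserves the argmax.
We need to find the index of the maximum logit.
Index 0: 2.4
Index 1: 4.1
Index 2: -1.5
Maximum logit = 4.1 at index 1

1


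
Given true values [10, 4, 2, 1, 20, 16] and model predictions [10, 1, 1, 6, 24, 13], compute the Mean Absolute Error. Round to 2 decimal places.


Absolute errors: [0, 3, 1, 5, 4, 3]
Sum of absolute errors = 16
MAE = 16 / 6 = 2.67

2.67


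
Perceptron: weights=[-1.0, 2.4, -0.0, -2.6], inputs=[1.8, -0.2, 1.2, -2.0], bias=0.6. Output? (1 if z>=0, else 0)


z = w . x + b
= -1.0*1.8 + 2.4*-0.2 + -0.0*1.2 + -2.6*-2.0 + 0.6
= -1.8 + -0.48 + -0.0 + 5.2 + 0.6
= 2.92 + 0.6
= 3.52
Since z = 3.52 >= 0, output = 1

1


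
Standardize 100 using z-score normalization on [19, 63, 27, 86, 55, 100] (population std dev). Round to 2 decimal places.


Mean = (19 + 63 + 27 + 86 + 55 + 100) / 6 = 58.3333
Variance = sum((x_i - mean)^2) / n = 843.8889
Std = sqrt(843.8889) = 29.0498
Z = (x - mean) / std
= (100 - 58.3333) / 29.0498
= 41.6667 / 29.0498
= 1.43

1.43


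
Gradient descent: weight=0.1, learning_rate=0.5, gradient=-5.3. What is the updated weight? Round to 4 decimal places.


w_new = w_old - lr * gradient
= 0.1 - 0.5 * -5.3
= 0.1 - (-2.65)
= 2.7500

2.7500


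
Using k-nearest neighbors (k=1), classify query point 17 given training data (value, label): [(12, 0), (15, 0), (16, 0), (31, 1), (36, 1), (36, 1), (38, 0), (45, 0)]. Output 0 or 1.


Distances from query 17:
Point 16 (class 0): distance = 1
K=1 nearest neighbors: classes = [0]
Votes for class 1: 0 / 1
Majority vote => class 0

0


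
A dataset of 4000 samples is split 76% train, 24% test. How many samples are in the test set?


Train samples = 4000 * 76% = 3040
Test samples = 4000 - 3040
= 960

960


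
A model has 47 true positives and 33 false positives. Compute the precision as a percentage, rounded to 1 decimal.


Precision = TP / (TP + FP) * 100
= 47 / (47 + 33)
= 47 / 80
= 0.5875
= 58.8%

58.8


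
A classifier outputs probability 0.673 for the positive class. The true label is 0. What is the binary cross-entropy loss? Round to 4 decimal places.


For y=0: Loss = -log(1-p)
= -log(1 - 0.673)
= -log(0.327)
= -(-1.1178)
= 1.1178

1.1178


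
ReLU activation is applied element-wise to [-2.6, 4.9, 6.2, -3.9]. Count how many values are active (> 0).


ReLU(x) = max(0, x) for each element:
ReLU(-2.6) = 0
ReLU(4.9) = 4.9
ReLU(6.2) = 6.2
ReLU(-3.9) = 0
Active neurons (>0): 2

2


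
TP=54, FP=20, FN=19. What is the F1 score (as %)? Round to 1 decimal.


Precision = TP / (TP + FP) = 54 / 74 = 0.7297
Recall = TP / (TP + FN) = 54 / 73 = 0.7397
F1 = 2 * P * R / (P + R)
= 2 * 0.7297 * 0.7397 / (0.7297 + 0.7397)
= 1.0796 / 1.4695
= 0.7347
As percentage: 73.5%

73.5


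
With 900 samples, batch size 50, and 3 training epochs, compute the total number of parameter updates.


Iterations per epoch = 900 / 50 = 18
Total updates = iterations_per_epoch * epochs
= 18 * 3
= 54

54


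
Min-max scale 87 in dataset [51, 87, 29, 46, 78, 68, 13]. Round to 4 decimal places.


Min = 13, Max = 87
Range = 87 - 13 = 74
Scaled = (x - min) / (max - min)
= (87 - 13) / 74
= 74 / 74
= 1.0000

1.0000


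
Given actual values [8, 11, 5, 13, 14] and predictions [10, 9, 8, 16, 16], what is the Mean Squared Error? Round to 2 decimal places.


Differences: [-2, 2, -3, -3, -2]
Squared errors: [4, 4, 9, 9, 4]
Sum of squared errors = 30
MSE = 30 / 5 = 6.00

6.00


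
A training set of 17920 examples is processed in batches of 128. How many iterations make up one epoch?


Iterations per epoch = dataset_size / batch_size
= 17920 / 128
= 140

140


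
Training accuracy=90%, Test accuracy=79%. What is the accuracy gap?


Gap = train_accuracy - test_accuracy
= 90 - 79
= 11%
This gap suggests the model is overfitting.

11


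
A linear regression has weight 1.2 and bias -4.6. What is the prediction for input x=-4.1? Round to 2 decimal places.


y = 1.2 * -4.1 + (-4.6)
= -4.92 + (-4.6)
= -9.52

-9.52


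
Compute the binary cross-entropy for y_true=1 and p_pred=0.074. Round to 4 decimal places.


For y=1: Loss = -log(p)
= -log(0.074)
= -(-2.6037)
= 2.6037

2.6037


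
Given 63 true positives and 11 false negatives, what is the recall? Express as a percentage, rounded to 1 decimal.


Recall = TP / (TP + FN) * 100
= 63 / (63 + 11)
= 63 / 74
= 0.8514
= 85.1%

85.1


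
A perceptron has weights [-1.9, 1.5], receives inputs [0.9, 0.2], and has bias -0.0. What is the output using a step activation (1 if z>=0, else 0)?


z = w . x + b
= -1.9*0.9 + 1.5*0.2 + -0.0
= -1.71 + 0.3 + -0.0
= -1.41 + -0.0
= -1.41
Since z = -1.41 < 0, output = 0

0


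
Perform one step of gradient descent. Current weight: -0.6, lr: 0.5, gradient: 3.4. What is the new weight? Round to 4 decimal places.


w_new = w_old - lr * gradient
= -0.6 - 0.5 * 3.4
= -0.6 - (1.7)
= -2.3000

-2.3000


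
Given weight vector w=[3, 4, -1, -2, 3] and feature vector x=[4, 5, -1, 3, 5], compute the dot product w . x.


Element-wise products:
3 * 4 = 12
4 * 5 = 20
-1 * -1 = 1
-2 * 3 = -6
3 * 5 = 15
Sum = 12 + 20 + 1 + -6 + 15
= 42

42


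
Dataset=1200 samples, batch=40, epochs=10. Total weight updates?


Iterations per epoch = 1200 / 40 = 30
Total updates = iterations_per_epoch * epochs
= 30 * 10
= 300

300


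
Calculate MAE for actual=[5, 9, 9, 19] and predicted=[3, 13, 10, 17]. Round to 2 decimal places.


Absolute errors: [2, 4, 1, 2]
Sum of absolute errors = 9
MAE = 9 / 4 = 2.25

2.25


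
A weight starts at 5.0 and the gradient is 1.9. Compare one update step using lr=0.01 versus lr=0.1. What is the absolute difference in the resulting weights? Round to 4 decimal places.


With lr=0.01: w_new = 5.0 - 0.01 * 1.9 = 4.981
With lr=0.1: w_new = 5.0 - 0.1 * 1.9 = 4.81
Absolute difference = |4.981 - 4.81|
= 0.1710

0.1710


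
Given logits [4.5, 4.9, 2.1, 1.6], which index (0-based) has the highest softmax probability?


Softmax is a monotonic transformation, so it preserves the argmax.
We need to find the index of the maximum logit.
Index 0: 4.5
Index 1: 4.9
Index 2: 2.1
Index 3: 1.6
Maximum logit = 4.9 at index 1

1


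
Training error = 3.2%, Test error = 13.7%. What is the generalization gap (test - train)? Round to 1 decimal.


Generalization gap = test_error - train_error
= 13.7 - 3.2
= 10.5%
A large gap suggests overfitting.

10.5


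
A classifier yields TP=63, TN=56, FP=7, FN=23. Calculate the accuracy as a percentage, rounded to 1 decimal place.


Accuracy = (TP + TN) / (TP + TN + FP + FN) * 100
= (63 + 56) / (63 + 56 + 7 + 23)
= 119 / 149
= 0.7987
= 79.9%

79.9


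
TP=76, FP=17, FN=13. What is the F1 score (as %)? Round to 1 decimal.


Precision = TP / (TP + FP) = 76 / 93 = 0.8172
Recall = TP / (TP + FN) = 76 / 89 = 0.8539
F1 = 2 * P * R / (P + R)
= 2 * 0.8172 * 0.8539 / (0.8172 + 0.8539)
= 1.3957 / 1.6711
= 0.8352
As percentage: 83.5%

83.5


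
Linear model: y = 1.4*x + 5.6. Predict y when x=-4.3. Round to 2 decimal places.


y = 1.4 * -4.3 + (5.6)
= -6.02 + (5.6)
= -0.42

-0.42


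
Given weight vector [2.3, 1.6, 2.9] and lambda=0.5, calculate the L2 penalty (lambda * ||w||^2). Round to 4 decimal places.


Squaring each weight:
2.3^2 = 5.29
1.6^2 = 2.56
2.9^2 = 8.41
Sum of squares = 16.26
Penalty = 0.5 * 16.26 = 8.1300

8.1300


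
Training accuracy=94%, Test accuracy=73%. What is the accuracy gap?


Gap = train_accuracy - test_accuracy
= 94 - 73
= 21%
This large gap strongly indicates overfitting.

21


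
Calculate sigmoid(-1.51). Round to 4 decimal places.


sigmoid(z) = 1 / (1 + exp(-z))
exp(-(-1.51)) = exp(1.51) = 4.5267
1 + 4.5267 = 5.5267
1 / 5.5267 = 0.1809

0.1809


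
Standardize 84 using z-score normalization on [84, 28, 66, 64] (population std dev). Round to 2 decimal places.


Mean = (84 + 28 + 66 + 64) / 4 = 60.5
Variance = sum((x_i - mean)^2) / n = 412.75
Std = sqrt(412.75) = 20.3162
Z = (x - mean) / std
= (84 - 60.5) / 20.3162
= 23.5 / 20.3162
= 1.16

1.16


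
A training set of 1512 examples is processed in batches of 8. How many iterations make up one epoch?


Iterations per epoch = dataset_size / batch_size
= 1512 / 8
= 189

189


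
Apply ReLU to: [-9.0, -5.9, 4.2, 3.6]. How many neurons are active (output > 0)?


ReLU(x) = max(0, x) for each element:
ReLU(-9.0) = 0
ReLU(-5.9) = 0
ReLU(4.2) = 4.2
ReLU(3.6) = 3.6
Active neurons (>0): 2

2


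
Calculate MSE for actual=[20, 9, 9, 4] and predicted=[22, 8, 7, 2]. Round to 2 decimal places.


Differences: [-2, 1, 2, 2]
Squared errors: [4, 1, 4, 4]
Sum of squared errors = 13
MSE = 13 / 4 = 3.25

3.25


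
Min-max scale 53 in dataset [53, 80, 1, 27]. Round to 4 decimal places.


Min = 1, Max = 80
Range = 80 - 1 = 79
Scaled = (x - min) / (max - min)
= (53 - 1) / 79
= 52 / 79
= 0.6582

0.6582


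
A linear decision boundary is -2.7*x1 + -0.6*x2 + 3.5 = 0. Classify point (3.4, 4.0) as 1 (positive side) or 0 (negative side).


Compute -2.7 * 3.4 + -0.6 * 4.0 + 3.5
= -9.18 + -2.4 + 3.5
= -8.08
Since -8.08 < 0, the point is on the negative side.

0


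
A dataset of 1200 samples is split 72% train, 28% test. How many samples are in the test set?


Train samples = 1200 * 72% = 864
Test samples = 1200 - 864
= 336

336


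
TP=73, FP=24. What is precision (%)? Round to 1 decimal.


Precision = TP / (TP + FP) * 100
= 73 / (73 + 24)
= 73 / 97
= 0.7526
= 75.3%

75.3


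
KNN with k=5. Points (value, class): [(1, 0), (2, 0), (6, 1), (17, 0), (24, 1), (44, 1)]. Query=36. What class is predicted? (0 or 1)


Distances from query 36:
Point 44 (class 1): distance = 8
Point 24 (class 1): distance = 12
Point 17 (class 0): distance = 19
Point 6 (class 1): distance = 30
Point 2 (class 0): distance = 34
K=5 nearest neighbors: classes = [1, 1, 0, 1, 0]
Votes for class 1: 3 / 5
Majority vote => class 1

1


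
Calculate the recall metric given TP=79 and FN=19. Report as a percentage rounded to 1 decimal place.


Recall = TP / (TP + FN) * 100
= 79 / (79 + 19)
= 79 / 98
= 0.8061
= 80.6%

80.6


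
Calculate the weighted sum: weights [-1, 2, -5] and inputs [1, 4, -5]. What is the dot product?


Element-wise products:
-1 * 1 = -1
2 * 4 = 8
-5 * -5 = 25
Sum = -1 + 8 + 25
= 32

32


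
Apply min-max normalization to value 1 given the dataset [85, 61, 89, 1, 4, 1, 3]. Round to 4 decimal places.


Min = 1, Max = 89
Range = 89 - 1 = 88
Scaled = (x - min) / (max - min)
= (1 - 1) / 88
= 0 / 88
= 0.0000

0.0000


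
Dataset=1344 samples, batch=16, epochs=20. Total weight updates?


Iterations per epoch = 1344 / 16 = 84
Total updates = iterations_per_epoch * epochs
= 84 * 20
= 1680

1680


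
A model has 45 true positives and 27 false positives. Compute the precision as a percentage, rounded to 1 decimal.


Precision = TP / (TP + FP) * 100
= 45 / (45 + 27)
= 45 / 72
= 0.625
= 62.5%

62.5


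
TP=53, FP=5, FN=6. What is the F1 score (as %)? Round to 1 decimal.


Precision = TP / (TP + FP) = 53 / 58 = 0.9138
Recall = TP / (TP + FN) = 53 / 59 = 0.8983
F1 = 2 * P * R / (P + R)
= 2 * 0.9138 * 0.8983 / (0.9138 + 0.8983)
= 1.6417 / 1.8121
= 0.906
As percentage: 90.6%

90.6


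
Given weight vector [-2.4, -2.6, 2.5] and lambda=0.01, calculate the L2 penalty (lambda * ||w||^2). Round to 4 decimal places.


Squaring each weight:
(-2.4)^2 = 5.76
(-2.6)^2 = 6.76
2.5^2 = 6.25
Sum of squares = 18.77
Penalty = 0.01 * 18.77 = 0.1877

0.1877


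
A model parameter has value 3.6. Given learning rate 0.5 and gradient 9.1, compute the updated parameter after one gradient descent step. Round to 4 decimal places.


w_new = w_old - lr * gradient
= 3.6 - 0.5 * 9.1
= 3.6 - (4.55)
= -0.9500

-0.9500


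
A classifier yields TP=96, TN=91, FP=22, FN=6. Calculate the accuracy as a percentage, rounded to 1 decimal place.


Accuracy = (TP + TN) / (TP + TN + FP + FN) * 100
= (96 + 91) / (96 + 91 + 22 + 6)
= 187 / 215
= 0.8698
= 87.0%

87.0


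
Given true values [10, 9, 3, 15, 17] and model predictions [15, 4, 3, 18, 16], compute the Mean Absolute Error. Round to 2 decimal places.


Absolute errors: [5, 5, 0, 3, 1]
Sum of absolute errors = 14
MAE = 14 / 5 = 2.80

2.80


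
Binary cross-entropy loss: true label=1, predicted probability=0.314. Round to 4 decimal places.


For y=1: Loss = -log(p)
= -log(0.314)
= -(-1.1584)
= 1.1584

1.1584


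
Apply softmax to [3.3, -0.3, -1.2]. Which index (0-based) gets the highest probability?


Softmax is a monotonic transformation, so it preserves the argmax.
We need to find the index of the maximum logit.
Index 0: 3.3
Index 1: -0.3
Index 2: -1.2
Maximum logit = 3.3 at index 0

0


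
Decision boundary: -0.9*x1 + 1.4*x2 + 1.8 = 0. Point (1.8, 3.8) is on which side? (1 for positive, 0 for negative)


Compute -0.9 * 1.8 + 1.4 * 3.8 + 1.8
= -1.62 + 5.32 + 1.8
= 5.5
Since 5.5 >= 0, the point is on the positive side.

1


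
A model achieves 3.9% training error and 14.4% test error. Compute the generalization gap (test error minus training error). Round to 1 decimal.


Generalization gap = test_error - train_error
= 14.4 - 3.9
= 10.5%
A large gap suggests overfitting.

10.5


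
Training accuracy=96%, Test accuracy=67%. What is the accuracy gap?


Gap = train_accuracy - test_accuracy
= 96 - 67
= 29%
This large gap strongly indicates overfitting.

29


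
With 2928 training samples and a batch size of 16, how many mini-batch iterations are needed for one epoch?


Iterations per epoch = dataset_size / batch_size
= 2928 / 16
= 183

183


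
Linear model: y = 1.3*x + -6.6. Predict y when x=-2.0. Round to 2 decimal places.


y = 1.3 * -2.0 + (-6.6)
= -2.6 + (-6.6)
= -9.20

-9.20


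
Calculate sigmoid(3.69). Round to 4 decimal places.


sigmoid(z) = 1 / (1 + exp(-z))
exp(-(3.69)) = exp(-3.69) = 0.025
1 + 0.025 = 1.025
1 / 1.025 = 0.9756

0.9756


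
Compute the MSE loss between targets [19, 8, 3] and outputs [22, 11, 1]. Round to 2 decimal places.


Differences: [-3, -3, 2]
Squared errors: [9, 9, 4]
Sum of squared errors = 22
MSE = 22 / 3 = 7.33

7.33


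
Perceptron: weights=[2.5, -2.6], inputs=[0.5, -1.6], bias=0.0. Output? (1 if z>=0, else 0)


z = w . x + b
= 2.5*0.5 + -2.6*-1.6 + 0.0
= 1.25 + 4.16 + 0.0
= 5.41 + 0.0
= 5.41
Since z = 5.41 >= 0, output = 1

1


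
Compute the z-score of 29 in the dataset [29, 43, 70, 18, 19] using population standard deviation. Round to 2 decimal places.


Mean = (29 + 43 + 70 + 18 + 19) / 5 = 35.8
Variance = sum((x_i - mean)^2) / n = 373.36
Std = sqrt(373.36) = 19.3225
Z = (x - mean) / std
= (29 - 35.8) / 19.3225
= -6.8 / 19.3225
= -0.35

-0.35


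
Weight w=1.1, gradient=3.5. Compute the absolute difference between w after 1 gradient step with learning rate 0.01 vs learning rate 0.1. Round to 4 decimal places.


With lr=0.01: w_new = 1.1 - 0.01 * 3.5 = 1.065
With lr=0.1: w_new = 1.1 - 0.1 * 3.5 = 0.75
Absolute difference = |1.065 - 0.75|
= 0.3150

0.3150


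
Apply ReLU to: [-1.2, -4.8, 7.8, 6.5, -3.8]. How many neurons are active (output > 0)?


ReLU(x) = max(0, x) for each element:
ReLU(-1.2) = 0
ReLU(-4.8) = 0
ReLU(7.8) = 7.8
ReLU(6.5) = 6.5
ReLU(-3.8) = 0
Active neurons (>0): 2

2


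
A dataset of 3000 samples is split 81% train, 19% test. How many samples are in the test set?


Train samples = 3000 * 81% = 2430
Test samples = 3000 - 2430
= 570

570


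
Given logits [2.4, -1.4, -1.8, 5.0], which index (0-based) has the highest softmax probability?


Softmax is a monotonic transformation, so it preserves the argmax.
We need to find the index of the maximum logit.
Index 0: 2.4
Index 1: -1.4
Index 2: -1.8
Index 3: 5.0
Maximum logit = 5.0 at index 3

3


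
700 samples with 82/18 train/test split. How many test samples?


Train samples = 700 * 82% = 574
Test samples = 700 - 574
= 126

126


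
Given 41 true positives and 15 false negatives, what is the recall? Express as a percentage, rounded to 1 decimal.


Recall = TP / (TP + FN) * 100
= 41 / (41 + 15)
= 41 / 56
= 0.7321
= 73.2%

73.2


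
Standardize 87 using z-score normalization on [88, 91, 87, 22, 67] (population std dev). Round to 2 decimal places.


Mean = (88 + 91 + 87 + 22 + 67) / 5 = 71.0
Variance = sum((x_i - mean)^2) / n = 672.4
Std = sqrt(672.4) = 25.9307
Z = (x - mean) / std
= (87 - 71.0) / 25.9307
= 16.0 / 25.9307
= 0.62

0.62


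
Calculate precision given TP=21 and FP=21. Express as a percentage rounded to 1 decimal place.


Precision = TP / (TP + FP) * 100
= 21 / (21 + 21)
= 21 / 42
= 0.5
= 50.0%

50.0


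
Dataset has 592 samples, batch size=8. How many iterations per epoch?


Iterations per epoch = dataset_size / batch_size
= 592 / 8
= 74

74


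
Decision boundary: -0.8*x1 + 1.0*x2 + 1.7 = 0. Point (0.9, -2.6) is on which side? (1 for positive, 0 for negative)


Compute -0.8 * 0.9 + 1.0 * -2.6 + 1.7
= -0.72 + -2.6 + 1.7
= -1.62
Since -1.62 < 0, the point is on the negative side.

0


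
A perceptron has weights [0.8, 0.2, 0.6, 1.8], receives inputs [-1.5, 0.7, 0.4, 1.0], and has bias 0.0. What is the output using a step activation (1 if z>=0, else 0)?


z = w . x + b
= 0.8*-1.5 + 0.2*0.7 + 0.6*0.4 + 1.8*1.0 + 0.0
= -1.2 + 0.14 + 0.24 + 1.8 + 0.0
= 0.98 + 0.0
= 0.98
Since z = 0.98 >= 0, output = 1

1


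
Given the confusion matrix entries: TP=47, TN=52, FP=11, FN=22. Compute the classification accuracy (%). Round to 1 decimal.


Accuracy = (TP + TN) / (TP + TN + FP + FN) * 100
= (47 + 52) / (47 + 52 + 11 + 22)
= 99 / 132
= 0.75
= 75.0%

75.0


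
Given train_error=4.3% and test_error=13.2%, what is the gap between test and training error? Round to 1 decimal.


Generalization gap = test_error - train_error
= 13.2 - 4.3
= 8.9%
A moderate gap.

8.9


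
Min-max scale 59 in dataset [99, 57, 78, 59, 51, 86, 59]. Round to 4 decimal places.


Min = 51, Max = 99
Range = 99 - 51 = 48
Scaled = (x - min) / (max - min)
= (59 - 51) / 48
= 8 / 48
= 0.1667

0.1667


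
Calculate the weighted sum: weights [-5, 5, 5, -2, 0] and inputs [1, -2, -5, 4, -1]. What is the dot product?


Element-wise products:
-5 * 1 = -5
5 * -2 = -10
5 * -5 = -25
-2 * 4 = -8
0 * -1 = 0
Sum = -5 + -10 + -25 + -8 + 0
= -48

-48


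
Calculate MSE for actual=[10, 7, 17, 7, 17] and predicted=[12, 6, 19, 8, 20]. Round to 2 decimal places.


Differences: [-2, 1, -2, -1, -3]
Squared errors: [4, 1, 4, 1, 9]
Sum of squared errors = 19
MSE = 19 / 5 = 3.80

3.80


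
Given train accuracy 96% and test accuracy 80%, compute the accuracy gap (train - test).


Gap = train_accuracy - test_accuracy
= 96 - 80
= 16%
This gap suggests the model is overfitting.

16


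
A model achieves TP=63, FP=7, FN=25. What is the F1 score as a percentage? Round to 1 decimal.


Precision = TP / (TP + FP) = 63 / 70 = 0.9
Recall = TP / (TP + FN) = 63 / 88 = 0.7159
F1 = 2 * P * R / (P + R)
= 2 * 0.9 * 0.7159 / (0.9 + 0.7159)
= 1.2886 / 1.6159
= 0.7975
As percentage: 79.7%

79.7


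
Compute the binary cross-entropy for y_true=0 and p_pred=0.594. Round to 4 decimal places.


For y=0: Loss = -log(1-p)
= -log(1 - 0.594)
= -log(0.406)
= -(-0.9014)
= 0.9014

0.9014


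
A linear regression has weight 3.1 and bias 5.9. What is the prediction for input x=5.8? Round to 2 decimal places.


y = 3.1 * 5.8 + (5.9)
= 17.98 + (5.9)
= 23.88

23.88


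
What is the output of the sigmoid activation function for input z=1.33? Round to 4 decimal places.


sigmoid(z) = 1 / (1 + exp(-z))
exp(-(1.33)) = exp(-1.33) = 0.2645
1 + 0.2645 = 1.2645
1 / 1.2645 = 0.7908

0.7908


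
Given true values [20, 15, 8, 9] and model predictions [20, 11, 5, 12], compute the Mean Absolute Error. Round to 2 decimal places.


Absolute errors: [0, 4, 3, 3]
Sum of absolute errors = 10
MAE = 10 / 4 = 2.50

2.50


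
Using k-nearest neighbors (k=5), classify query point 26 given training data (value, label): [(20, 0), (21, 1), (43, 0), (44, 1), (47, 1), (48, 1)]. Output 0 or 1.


Distances from query 26:
Point 21 (class 1): distance = 5
Point 20 (class 0): distance = 6
Point 43 (class 0): distance = 17
Point 44 (class 1): distance = 18
Point 47 (class 1): distance = 21
K=5 nearest neighbors: classes = [1, 0, 0, 1, 1]
Votes for class 1: 3 / 5
Majority vote => class 1

1


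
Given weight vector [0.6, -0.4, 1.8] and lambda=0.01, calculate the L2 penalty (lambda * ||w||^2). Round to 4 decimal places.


Squaring each weight:
0.6^2 = 0.36
(-0.4)^2 = 0.16
1.8^2 = 3.24
Sum of squares = 3.76
Penalty = 0.01 * 3.76 = 0.0376

0.0376


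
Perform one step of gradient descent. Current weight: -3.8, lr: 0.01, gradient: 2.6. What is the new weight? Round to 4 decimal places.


w_new = w_old - lr * gradient
= -3.8 - 0.01 * 2.6
= -3.8 - (0.026)
= -3.8260

-3.8260


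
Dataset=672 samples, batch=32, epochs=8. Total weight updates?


Iterations per epoch = 672 / 32 = 21
Total updates = iterations_per_epoch * epochs
= 21 * 8
= 168

168


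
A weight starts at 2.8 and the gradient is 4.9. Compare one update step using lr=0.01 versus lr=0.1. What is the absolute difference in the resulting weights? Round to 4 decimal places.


With lr=0.01: w_new = 2.8 - 0.01 * 4.9 = 2.751
With lr=0.1: w_new = 2.8 - 0.1 * 4.9 = 2.31
Absolute difference = |2.751 - 2.31|
= 0.4410

0.4410


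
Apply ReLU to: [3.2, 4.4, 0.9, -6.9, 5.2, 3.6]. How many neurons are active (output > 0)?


ReLU(x) = max(0, x) for each element:
ReLU(3.2) = 3.2
ReLU(4.4) = 4.4
ReLU(0.9) = 0.9
ReLU(-6.9) = 0
ReLU(5.2) = 5.2
ReLU(3.6) = 3.6
Active neurons (>0): 5

5


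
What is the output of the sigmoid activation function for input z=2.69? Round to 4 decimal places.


sigmoid(z) = 1 / (1 + exp(-z))
exp(-(2.69)) = exp(-2.69) = 0.0679
1 + 0.0679 = 1.0679
1 / 1.0679 = 0.9364

0.9364


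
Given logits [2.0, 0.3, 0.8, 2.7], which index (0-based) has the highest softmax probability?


Softmax is a monotonic transformation, so it preserves the argmax.
We need to find the index of the maximum logit.
Index 0: 2.0
Index 1: 0.3
Index 2: 0.8
Index 3: 2.7
Maximum logit = 2.7 at index 3

3


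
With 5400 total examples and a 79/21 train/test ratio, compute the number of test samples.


Train samples = 5400 * 79% = 4266
Test samples = 5400 - 4266
= 1134

1134


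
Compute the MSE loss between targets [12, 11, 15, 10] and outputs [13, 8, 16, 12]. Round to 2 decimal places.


Differences: [-1, 3, -1, -2]
Squared errors: [1, 9, 1, 4]
Sum of squared errors = 15
MSE = 15 / 4 = 3.75

3.75


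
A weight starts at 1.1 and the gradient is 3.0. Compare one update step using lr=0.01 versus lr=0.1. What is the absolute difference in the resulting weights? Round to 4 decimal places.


With lr=0.01: w_new = 1.1 - 0.01 * 3.0 = 1.07
With lr=0.1: w_new = 1.1 - 0.1 * 3.0 = 0.8
Absolute difference = |1.07 - 0.8|
= 0.2700

0.2700


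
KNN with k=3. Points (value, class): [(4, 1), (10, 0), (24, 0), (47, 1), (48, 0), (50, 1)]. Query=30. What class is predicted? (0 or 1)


Distances from query 30:
Point 24 (class 0): distance = 6
Point 47 (class 1): distance = 17
Point 48 (class 0): distance = 18
K=3 nearest neighbors: classes = [0, 1, 0]
Votes for class 1: 1 / 3
Majority vote => class 0

0


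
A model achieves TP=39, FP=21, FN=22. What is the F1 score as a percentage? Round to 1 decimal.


Precision = TP / (TP + FP) = 39 / 60 = 0.65
Recall = TP / (TP + FN) = 39 / 61 = 0.6393
F1 = 2 * P * R / (P + R)
= 2 * 0.65 * 0.6393 / (0.65 + 0.6393)
= 0.8311 / 1.2893
= 0.6446
As percentage: 64.5%

64.5


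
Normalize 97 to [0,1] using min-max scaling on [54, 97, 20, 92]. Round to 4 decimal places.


Min = 20, Max = 97
Range = 97 - 20 = 77
Scaled = (x - min) / (max - min)
= (97 - 20) / 77
= 77 / 77
= 1.0000

1.0000


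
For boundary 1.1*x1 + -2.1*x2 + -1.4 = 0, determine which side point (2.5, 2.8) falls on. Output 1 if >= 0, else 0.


Compute 1.1 * 2.5 + -2.1 * 2.8 + -1.4
= 2.75 + -5.88 + -1.4
= -4.53
Since -4.53 < 0, the point is on the negative side.

0


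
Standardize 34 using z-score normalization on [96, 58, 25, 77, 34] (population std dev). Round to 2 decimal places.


Mean = (96 + 58 + 25 + 77 + 34) / 5 = 58.0
Variance = sum((x_i - mean)^2) / n = 694.0
Std = sqrt(694.0) = 26.3439
Z = (x - mean) / std
= (34 - 58.0) / 26.3439
= -24.0 / 26.3439
= -0.91

-0.91


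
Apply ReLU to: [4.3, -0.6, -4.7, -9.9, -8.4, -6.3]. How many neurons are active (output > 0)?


ReLU(x) = max(0, x) for each element:
ReLU(4.3) = 4.3
ReLU(-0.6) = 0
ReLU(-4.7) = 0
ReLU(-9.9) = 0
ReLU(-8.4) = 0
ReLU(-6.3) = 0
Active neurons (>0): 1

1


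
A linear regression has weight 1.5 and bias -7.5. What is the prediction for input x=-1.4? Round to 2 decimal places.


y = 1.5 * -1.4 + (-7.5)
= -2.1 + (-7.5)
= -9.60

-9.60


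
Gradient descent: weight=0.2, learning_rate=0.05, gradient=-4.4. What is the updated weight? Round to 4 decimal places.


w_new = w_old - lr * gradient
= 0.2 - 0.05 * -4.4
= 0.2 - (-0.22)
= 0.4200

0.4200


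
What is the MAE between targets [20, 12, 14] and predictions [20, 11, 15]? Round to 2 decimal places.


Absolute errors: [0, 1, 1]
Sum of absolute errors = 2
MAE = 2 / 3 = 0.67

0.67


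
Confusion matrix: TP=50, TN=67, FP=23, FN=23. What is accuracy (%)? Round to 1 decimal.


Accuracy = (TP + TN) / (TP + TN + FP + FN) * 100
= (50 + 67) / (50 + 67 + 23 + 23)
= 117 / 163
= 0.7178
= 71.8%

71.8


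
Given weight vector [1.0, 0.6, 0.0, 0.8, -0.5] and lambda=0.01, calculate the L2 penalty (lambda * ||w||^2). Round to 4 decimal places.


Squaring each weight:
1.0^2 = 1.0
0.6^2 = 0.36
0.0^2 = 0.0
0.8^2 = 0.64
(-0.5)^2 = 0.25
Sum of squares = 2.25
Penalty = 0.01 * 2.25 = 0.0225

0.0225


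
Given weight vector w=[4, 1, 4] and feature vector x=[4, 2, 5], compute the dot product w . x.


Element-wise products:
4 * 4 = 16
1 * 2 = 2
4 * 5 = 20
Sum = 16 + 2 + 20
= 38

38


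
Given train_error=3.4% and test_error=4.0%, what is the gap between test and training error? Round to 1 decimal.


Generalization gap = test_error - train_error
= 4.0 - 3.4
= 0.6%
A small gap suggests good generalization.

0.6


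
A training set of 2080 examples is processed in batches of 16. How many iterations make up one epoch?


Iterations per epoch = dataset_size / batch_size
= 2080 / 16
= 130

130


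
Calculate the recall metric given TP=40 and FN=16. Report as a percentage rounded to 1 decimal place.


Recall = TP / (TP + FN) * 100
= 40 / (40 + 16)
= 40 / 56
= 0.7143
= 71.4%

71.4


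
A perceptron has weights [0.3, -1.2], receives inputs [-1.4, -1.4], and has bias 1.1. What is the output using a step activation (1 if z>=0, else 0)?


z = w . x + b
= 0.3*-1.4 + -1.2*-1.4 + 1.1
= -0.42 + 1.68 + 1.1
= 1.26 + 1.1
= 2.36
Since z = 2.36 >= 0, output = 1

1


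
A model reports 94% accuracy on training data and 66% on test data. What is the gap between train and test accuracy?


Gap = train_accuracy - test_accuracy
= 94 - 66
= 28%
This large gap strongly indicates overfitting.

28


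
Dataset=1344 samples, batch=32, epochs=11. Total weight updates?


Iterations per epoch = 1344 / 32 = 42
Total updates = iterations_per_epoch * epochs
= 42 * 11
= 462

462


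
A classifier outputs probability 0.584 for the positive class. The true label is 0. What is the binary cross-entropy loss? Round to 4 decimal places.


For y=0: Loss = -log(1-p)
= -log(1 - 0.584)
= -log(0.416)
= -(-0.8771)
= 0.8771

0.8771


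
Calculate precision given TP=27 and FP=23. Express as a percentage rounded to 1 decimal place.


Precision = TP / (TP + FP) * 100
= 27 / (27 + 23)
= 27 / 50
= 0.54
= 54.0%

54.0


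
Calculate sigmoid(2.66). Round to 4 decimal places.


sigmoid(z) = 1 / (1 + exp(-z))
exp(-(2.66)) = exp(-2.66) = 0.0699
1 + 0.0699 = 1.0699
1 / 1.0699 = 0.9346

0.9346


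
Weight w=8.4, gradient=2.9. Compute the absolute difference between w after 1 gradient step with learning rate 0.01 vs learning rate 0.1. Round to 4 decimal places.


With lr=0.01: w_new = 8.4 - 0.01 * 2.9 = 8.371
With lr=0.1: w_new = 8.4 - 0.1 * 2.9 = 8.11
Absolute difference = |8.371 - 8.11|
= 0.2610

0.2610


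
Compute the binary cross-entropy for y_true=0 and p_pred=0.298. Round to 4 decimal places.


For y=0: Loss = -log(1-p)
= -log(1 - 0.298)
= -log(0.702)
= -(-0.3538)
= 0.3538

0.3538


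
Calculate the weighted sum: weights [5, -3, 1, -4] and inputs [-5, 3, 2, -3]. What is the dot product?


Element-wise products:
5 * -5 = -25
-3 * 3 = -9
1 * 2 = 2
-4 * -3 = 12
Sum = -25 + -9 + 2 + 12
= -20

-20


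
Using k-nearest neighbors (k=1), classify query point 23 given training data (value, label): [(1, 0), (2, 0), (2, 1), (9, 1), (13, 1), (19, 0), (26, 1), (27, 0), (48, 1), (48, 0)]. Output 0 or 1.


Distances from query 23:
Point 26 (class 1): distance = 3
K=1 nearest neighbors: classes = [1]
Votes for class 1: 1 / 1
Majority vote => class 1

1


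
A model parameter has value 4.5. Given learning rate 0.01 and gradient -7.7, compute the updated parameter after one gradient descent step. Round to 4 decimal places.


w_new = w_old - lr * gradient
= 4.5 - 0.01 * -7.7
= 4.5 - (-0.077)
= 4.5770

4.5770


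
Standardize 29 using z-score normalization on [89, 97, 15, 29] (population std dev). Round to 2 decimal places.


Mean = (89 + 97 + 15 + 29) / 4 = 57.5
Variance = sum((x_i - mean)^2) / n = 1292.75
Std = sqrt(1292.75) = 35.9548
Z = (x - mean) / std
= (29 - 57.5) / 35.9548
= -28.5 / 35.9548
= -0.79

-0.79


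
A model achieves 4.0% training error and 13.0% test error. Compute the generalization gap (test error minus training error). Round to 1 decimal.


Generalization gap = test_error - train_error
= 13.0 - 4.0
= 9.0%
A moderate gap.

9.0


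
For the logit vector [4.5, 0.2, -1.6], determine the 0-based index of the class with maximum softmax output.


Softmax is a monotonic transformation, so it preserves the argmax.
We need to find the index of the maximum logit.
Index 0: 4.5
Index 1: 0.2
Index 2: -1.6
Maximum logit = 4.5 at index 0

0


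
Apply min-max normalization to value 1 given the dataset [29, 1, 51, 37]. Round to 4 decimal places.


Min = 1, Max = 51
Range = 51 - 1 = 50
Scaled = (x - min) / (max - min)
= (1 - 1) / 50
= 0 / 50
= 0.0000

0.0000


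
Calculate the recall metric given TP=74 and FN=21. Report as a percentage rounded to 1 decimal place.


Recall = TP / (TP + FN) * 100
= 74 / (74 + 21)
= 74 / 95
= 0.7789
= 77.9%

77.9


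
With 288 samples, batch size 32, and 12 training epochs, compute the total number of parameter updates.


Iterations per epoch = 288 / 32 = 9
Total updates = iterations_per_epoch * epochs
= 9 * 12
= 108

108


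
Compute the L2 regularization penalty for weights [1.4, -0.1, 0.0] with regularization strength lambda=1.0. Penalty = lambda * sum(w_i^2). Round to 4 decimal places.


Squaring each weight:
1.4^2 = 1.96
(-0.1)^2 = 0.01
0.0^2 = 0.0
Sum of squares = 1.97
Penalty = 1.0 * 1.97 = 1.9700

1.9700


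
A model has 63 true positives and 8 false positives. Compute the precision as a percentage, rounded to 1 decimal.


Precision = TP / (TP + FP) * 100
= 63 / (63 + 8)
= 63 / 71
= 0.8873
= 88.7%

88.7


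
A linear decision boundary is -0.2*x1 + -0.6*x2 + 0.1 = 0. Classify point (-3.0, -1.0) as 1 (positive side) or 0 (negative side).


Compute -0.2 * -3.0 + -0.6 * -1.0 + 0.1
= 0.6 + 0.6 + 0.1
= 1.3
Since 1.3 >= 0, the point is on the positive side.

1


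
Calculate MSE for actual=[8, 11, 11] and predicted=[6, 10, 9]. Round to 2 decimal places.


Differences: [2, 1, 2]
Squared errors: [4, 1, 4]
Sum of squared errors = 9
MSE = 9 / 3 = 3.00

3.00


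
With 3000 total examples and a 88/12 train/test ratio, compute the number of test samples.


Train samples = 3000 * 88% = 2640
Test samples = 3000 - 2640
= 360

360


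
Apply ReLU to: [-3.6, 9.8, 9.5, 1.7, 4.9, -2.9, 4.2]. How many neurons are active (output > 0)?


ReLU(x) = max(0, x) for each element:
ReLU(-3.6) = 0
ReLU(9.8) = 9.8
ReLU(9.5) = 9.5
ReLU(1.7) = 1.7
ReLU(4.9) = 4.9
ReLU(-2.9) = 0
ReLU(4.2) = 4.2
Active neurons (>0): 5

5


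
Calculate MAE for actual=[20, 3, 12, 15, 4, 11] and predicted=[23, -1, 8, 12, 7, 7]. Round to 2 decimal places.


Absolute errors: [3, 4, 4, 3, 3, 4]
Sum of absolute errors = 21
MAE = 21 / 6 = 3.50

3.50


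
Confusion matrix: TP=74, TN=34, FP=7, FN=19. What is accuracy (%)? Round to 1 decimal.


Accuracy = (TP + TN) / (TP + TN + FP + FN) * 100
= (74 + 34) / (74 + 34 + 7 + 19)
= 108 / 134
= 0.806
= 80.6%

80.6


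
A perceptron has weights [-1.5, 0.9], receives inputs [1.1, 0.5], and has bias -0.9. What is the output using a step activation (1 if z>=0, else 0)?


z = w . x + b
= -1.5*1.1 + 0.9*0.5 + -0.9
= -1.65 + 0.45 + -0.9
= -1.2 + -0.9
= -2.1
Since z = -2.1 < 0, output = 0

0


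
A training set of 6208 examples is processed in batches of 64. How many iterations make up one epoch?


Iterations per epoch = dataset_size / batch_size
= 6208 / 64
= 97

97


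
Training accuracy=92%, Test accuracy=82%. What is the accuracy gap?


Gap = train_accuracy - test_accuracy
= 92 - 82
= 10%
This moderate gap may indicate mild overfitting.

10


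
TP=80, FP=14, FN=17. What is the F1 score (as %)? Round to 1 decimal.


Precision = TP / (TP + FP) = 80 / 94 = 0.8511
Recall = TP / (TP + FN) = 80 / 97 = 0.8247
F1 = 2 * P * R / (P + R)
= 2 * 0.8511 * 0.8247 / (0.8511 + 0.8247)
= 1.4038 / 1.6758
= 0.8377
As percentage: 83.8%

83.8


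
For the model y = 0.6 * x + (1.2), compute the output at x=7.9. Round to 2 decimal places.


y = 0.6 * 7.9 + (1.2)
= 4.74 + (1.2)
= 5.94

5.94


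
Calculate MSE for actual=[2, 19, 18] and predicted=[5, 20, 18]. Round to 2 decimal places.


Differences: [-3, -1, 0]
Squared errors: [9, 1, 0]
Sum of squared errors = 10
MSE = 10 / 3 = 3.33

3.33


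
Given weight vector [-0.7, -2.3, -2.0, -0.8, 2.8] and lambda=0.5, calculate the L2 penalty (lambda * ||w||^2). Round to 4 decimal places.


Squaring each weight:
(-0.7)^2 = 0.49
(-2.3)^2 = 5.29
(-2.0)^2 = 4.0
(-0.8)^2 = 0.64
2.8^2 = 7.84
Sum of squares = 18.26
Penalty = 0.5 * 18.26 = 9.1300

9.1300
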